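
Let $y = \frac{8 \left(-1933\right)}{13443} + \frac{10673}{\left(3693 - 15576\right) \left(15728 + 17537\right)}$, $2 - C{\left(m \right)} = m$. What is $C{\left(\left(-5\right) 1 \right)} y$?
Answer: $- \frac{4754459913637}{590428501865} \approx -8.0526$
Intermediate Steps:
$C{\left(m \right)} = 2 - m$
$y = - \frac{679208559091}{590428501865}$ ($y = \left(-15464\right) \frac{1}{13443} + \frac{10673}{\left(-11883\right) 33265} = - \frac{15464}{13443} + \frac{10673}{-395287995} = - \frac{15464}{13443} + 10673 \left(- \frac{1}{395287995}\right) = - \frac{15464}{13443} - \frac{10673}{395287995} = - \frac{679208559091}{590428501865} \approx -1.1504$)
$C{\left(\left(-5\right) 1 \right)} y = \left(2 - \left(-5\right) 1\right) \left(- \frac{679208559091}{590428501865}\right) = \left(2 - -5\right) \left(- \frac{679208559091}{590428501865}\right) = \left(2 + 5\right) \left(- \frac{679208559091}{590428501865}\right) = 7 \left(- \frac{679208559091}{590428501865}\right) = - \frac{4754459913637}{590428501865}$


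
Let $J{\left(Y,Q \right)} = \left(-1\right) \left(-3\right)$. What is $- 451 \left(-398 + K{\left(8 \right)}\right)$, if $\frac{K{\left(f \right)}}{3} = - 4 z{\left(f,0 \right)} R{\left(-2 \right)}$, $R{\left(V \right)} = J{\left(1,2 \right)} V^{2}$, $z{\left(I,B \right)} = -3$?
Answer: $-15334$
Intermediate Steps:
$J{\left(Y,Q \right)} = 3$
$R{\left(V \right)} = 3 V^{2}$
$K{\left(f \right)} = 432$ ($K{\left(f \right)} = 3 \left(-4\right) \left(-3\right) 3 \left(-2\right)^{2} = 3 \cdot 12 \cdot 3 \cdot 4 = 3 \cdot 12 \cdot 12 = 3 \cdot 144 = 432$)
$- 451 \left(-398 + K{\left(8 \right)}\right) = - 451 \left(-398 + 432\right) = \left(-451\right) 34 = -15334$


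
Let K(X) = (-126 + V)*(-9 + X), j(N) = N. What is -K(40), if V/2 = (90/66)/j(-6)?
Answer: 43121/11 ≈ 3920.1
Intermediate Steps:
V = -5/11 (V = 2*((90/66)/(-6)) = 2*((90*(1/66))*(-⅙)) = 2*((15/11)*(-⅙)) = 2*(-5/22) = -5/11 ≈ -0.45455)
K(X) = 12519/11 - 1391*X/11 (K(X) = (-126 - 5/11)*(-9 + X) = -1391*(-9 + X)/11 = 12519/11 - 1391*X/11)
-K(40) = -(12519/11 - 1391/11*40) = -(12519/11 - 55640/11) = -1*(-43121/11) = 43121/11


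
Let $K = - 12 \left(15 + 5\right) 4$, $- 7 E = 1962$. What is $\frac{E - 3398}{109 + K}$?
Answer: $\frac{25748}{5957} \approx 4.3223$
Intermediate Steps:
$E = - \frac{1962}{7}$ ($E = \left(- \frac{1}{7}\right) 1962 = - \frac{1962}{7} \approx -280.29$)
$K = -960$ ($K = \left(-12\right) 20 \cdot 4 = \left(-240\right) 4 = -960$)
$\frac{E - 3398}{109 + K} = \frac{- \frac{1962}{7} - 3398}{109 - 960} = - \frac{25748}{7 \left(-851\right)} = \left(- \frac{25748}{7}\right) \left(- \frac{1}{851}\right) = \frac{25748}{5957}$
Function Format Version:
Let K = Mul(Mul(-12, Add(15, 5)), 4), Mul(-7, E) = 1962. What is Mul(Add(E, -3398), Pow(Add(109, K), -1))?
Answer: Rational(25748, 5957) ≈ 4.3223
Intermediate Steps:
E = Rational(-1962, 7) (E = Mul(Rational(-1, 7), 1962) = Rational(-1962, 7) ≈ -280.29)
K = -960 (K = Mul(Mul(-12, 20), 4) = Mul(-240, 4) = -960)
Mul(Add(E, -3398), Pow(Add(109, K), -1)) = Mul(Add(Rational(-1962, 7), -3398), Pow(Add(109, -960), -1)) = Mul(Rational(-25748, 7), Pow(-851, -1)) = Mul(Rational(-25748, 7), Rational(-1, 851)) = Rational(25748, 5957)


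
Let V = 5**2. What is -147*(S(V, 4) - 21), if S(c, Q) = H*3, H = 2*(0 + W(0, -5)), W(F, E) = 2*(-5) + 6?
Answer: 6615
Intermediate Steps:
V = 25
W(F, E) = -4 (W(F, E) = -10 + 6 = -4)
H = -8 (H = 2*(0 - 4) = 2*(-4) = -8)
S(c, Q) = -24 (S(c, Q) = -8*3 = -24)
-147*(S(V, 4) - 21) = -147*(-24 - 21) = -147*(-45) = 6615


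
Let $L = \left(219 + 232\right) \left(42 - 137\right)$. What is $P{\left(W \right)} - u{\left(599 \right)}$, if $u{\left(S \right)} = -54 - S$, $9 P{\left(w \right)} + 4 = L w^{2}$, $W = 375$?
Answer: $- \frac{6025072252}{9} \approx -6.6945 \cdot 10^{8}$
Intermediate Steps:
$L = -42845$ ($L = 451 \left(-95\right) = -42845$)
$P{\left(w \right)} = - \frac{4}{9} - \frac{42845 w^{2}}{9}$ ($P{\left(w \right)} = - \frac{4}{9} + \frac{\left(-42845\right) w^{2}}{9} = - \frac{4}{9} - \frac{42845 w^{2}}{9}$)
$P{\left(W \right)} - u{\left(599 \right)} = \left(- \frac{4}{9} - \frac{42845 \cdot 375^{2}}{9}\right) - \left(-54 - 599\right) = \left(- \frac{4}{9} - 669453125\right) - \left(-54 - 599\right) = \left(- \frac{4}{9} - 669453125\right) - -653 = - \frac{6025078129}{9} + 653 = - \frac{6025072252}{9}$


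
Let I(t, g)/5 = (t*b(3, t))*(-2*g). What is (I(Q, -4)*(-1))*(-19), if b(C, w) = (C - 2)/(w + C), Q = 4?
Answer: 3040/7 ≈ 434.29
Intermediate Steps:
b(C, w) = (-2 + C)/(C + w)
I(t, g) = -10*g*t/(3 + t) (I(t, g) = 5*((t*((-2 + 3)/(3 + t)))*(-2*g)) = 5*((t*(1/(3 + t)))*(-2*g)) = 5*((t/(3 + t))*(-2*g)) = 5*(-2*g*t/(3 + t)) = -10*g*t/(3 + t))
(I(Q, -4)*(-1))*(-19) = (-10*(-4)*4/(3 + 4)*(-1))*(-19) = (-10*(-4)*4/7*(-1))*(-19) = (-10*(-4)*4*⅐*(-1))*(-19) = ((160/7)*(-1))*(-19) = -160/7*(-19) = 3040/7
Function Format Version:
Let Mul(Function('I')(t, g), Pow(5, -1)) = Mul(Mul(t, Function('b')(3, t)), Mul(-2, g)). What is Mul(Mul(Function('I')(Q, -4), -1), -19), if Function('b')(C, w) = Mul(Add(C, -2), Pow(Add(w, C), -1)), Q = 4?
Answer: Rational(3040, 7) ≈ 434.29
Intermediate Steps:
Function('b')(C, w) = Mul(Pow(Add(C, w), -1), Add(-2, C)) (Function('b')(C, w) = Mul(Add(-2, C), Pow(Add(C, w), -1)) = Mul(Pow(Add(C, w), -1), Add(-2, C)))
Function('I')(t, g) = Mul(-10, g, t, Pow(Add(3, t), -1)) (Function('I')(t, g) = Mul(5, Mul(Mul(t, Mul(Pow(Add(3, t), -1), Add(-2, 3))), Mul(-2, g))) = Mul(5, Mul(Mul(t, Mul(Pow(Add(3, t), -1), 1)), Mul(-2, g))) = Mul(5, Mul(Mul(t, Pow(Add(3, t), -1)), Mul(-2, g))) = Mul(5, Mul(-2, g, t, Pow(Add(3, t), -1))) = Mul(-10, g, t, Pow(Add(3, t), -1)))
Mul(Mul(Function('I')(Q, -4), -1), -19) = Mul(Mul(Mul(-10, -4, 4, Pow(Add(3, 4), -1)), -1), -19) = Mul(Mul(Mul(-10, -4, 4, Pow(7, -1)), -1), -19) = Mul(Mul(Mul(-10, -4, 4, Rational(1, 7)), -1), -19) = Mul(Mul(Rational(160, 7), -1), -19) = Mul(Rational(-160, 7), -19) = Rational(3040, 7)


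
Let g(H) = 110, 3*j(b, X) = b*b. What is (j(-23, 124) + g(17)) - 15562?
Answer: -45827/3 ≈ -15276.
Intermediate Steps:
j(b, X) = b²/3 (j(b, X) = (b*b)/3 = b²/3)
(j(-23, 124) + g(17)) - 15562 = ((⅓)*(-23)² + 110) - 15562 = ((⅓)*529 + 110) - 15562 = (529/3 + 110) - 15562 = 859/3 - 15562 = -45827/3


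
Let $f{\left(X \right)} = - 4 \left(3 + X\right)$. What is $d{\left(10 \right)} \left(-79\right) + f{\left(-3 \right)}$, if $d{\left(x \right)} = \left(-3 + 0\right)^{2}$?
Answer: $-711$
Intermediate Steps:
$d{\left(x \right)} = 9$ ($d{\left(x \right)} = \left(-3\right)^{2} = 9$)
$f{\left(X \right)} = -12 - 4 X$
$d{\left(10 \right)} \left(-79\right) + f{\left(-3 \right)} = 9 \left(-79\right) - 0 = -711 + \left(-12 + 12\right) = -711 + 0 = -711$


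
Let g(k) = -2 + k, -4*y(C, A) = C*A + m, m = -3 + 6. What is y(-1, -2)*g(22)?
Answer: -25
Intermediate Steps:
m = 3
y(C, A) = -3/4 - A*C/4 (y(C, A) = -(C*A + 3)/4 = -(A*C + 3)/4 = -(3 + A*C)/4 = -3/4 - A*C/4)
y(-1, -2)*g(22) = (-3/4 - 1/4*(-2)*(-1))*(-2 + 22) = (-3/4 - 1/2)*20 = -5/4*20 = -25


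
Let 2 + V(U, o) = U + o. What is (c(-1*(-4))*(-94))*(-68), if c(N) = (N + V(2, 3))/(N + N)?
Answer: 5593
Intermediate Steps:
V(U, o) = -2 + U + o (V(U, o) = -2 + (U + o) = -2 + U + o)
c(N) = (3 + N)/(2*N) (c(N) = (N + (-2 + 2 + 3))/(N + N) = (N + 3)/((2*N)) = (3 + N)*(1/(2*N)) = (3 + N)/(2*N))
(c(-1*(-4))*(-94))*(-68) = (((3 - 1*(-4))/(2*((-1*(-4)))))*(-94))*(-68) = (((½)*(3 + 4)/4)*(-94))*(-68) = (((½)*(¼)*7)*(-94))*(-68) = ((7/8)*(-94))*(-68) = -329/4*(-68) = 5593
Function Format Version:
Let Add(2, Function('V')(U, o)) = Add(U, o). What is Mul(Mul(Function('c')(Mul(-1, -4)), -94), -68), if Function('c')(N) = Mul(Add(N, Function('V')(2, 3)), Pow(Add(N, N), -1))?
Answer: 5593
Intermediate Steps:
Function('V')(U, o) = Add(-2, U, o) (Function('V')(U, o) = Add(-2, Add(U, o)) = Add(-2, U, o))
Function('c')(N) = Mul(Rational(1, 2), Pow(N, -1), Add(3, N)) (Function('c')(N) = Mul(Add(N, Add(-2, 2, 3)), Pow(Add(N, N), -1)) = Mul(Add(N, 3), Pow(Mul(2, N), -1)) = Mul(Add(3, N), Mul(Rational(1, 2), Pow(N, -1))) = Mul(Rational(1, 2), Pow(N, -1), Add(3, N)))
Mul(Mul(Function('c')(Mul(-1, -4)), -94), -68) = Mul(Mul(Mul(Rational(1, 2), Pow(Mul(-1, -4), -1), Add(3, Mul(-1, -4))), -94), -68) = Mul(Mul(Mul(Rational(1, 2), Pow(4, -1), Add(3, 4)), -94), -68) = Mul(Mul(Mul(Rational(1, 2), Rational(1, 4), 7), -94), -68) = Mul(Mul(Rational(7, 8), -94), -68) = Mul(Rational(-329, 4), -68) = 5593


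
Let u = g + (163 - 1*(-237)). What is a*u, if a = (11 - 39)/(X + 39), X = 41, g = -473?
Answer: 511/20 ≈ 25.550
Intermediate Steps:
u = -73 (u = -473 + (163 - 1*(-237)) = -473 + (163 + 237) = -473 + 400 = -73)
a = -7/20 (a = (11 - 39)/(41 + 39) = -28/80 = -28*1/80 = -7/20 ≈ -0.35000)
a*u = -7/20*(-73) = 511/20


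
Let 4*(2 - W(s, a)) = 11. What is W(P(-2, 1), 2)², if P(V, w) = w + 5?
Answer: 9/16 ≈ 0.56250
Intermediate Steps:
P(V, w) = 5 + w
W(s, a) = -¾ (W(s, a) = 2 - ¼*11 = 2 - 11/4 = -¾)
W(P(-2, 1), 2)² = (-¾)² = 9/16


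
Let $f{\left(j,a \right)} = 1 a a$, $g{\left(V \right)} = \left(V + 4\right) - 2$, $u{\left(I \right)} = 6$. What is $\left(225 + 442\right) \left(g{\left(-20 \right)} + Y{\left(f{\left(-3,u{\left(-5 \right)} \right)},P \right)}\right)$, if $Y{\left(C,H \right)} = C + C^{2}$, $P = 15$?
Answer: $876438$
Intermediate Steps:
$g{\left(V \right)} = 2 + V$ ($g{\left(V \right)} = \left(4 + V\right) - 2 = 2 + V$)
$f{\left(j,a \right)} = a^{2}$ ($f{\left(j,a \right)} = a a = a^{2}$)
$\left(225 + 442\right) \left(g{\left(-20 \right)} + Y{\left(f{\left(-3,u{\left(-5 \right)} \right)},P \right)}\right) = \left(225 + 442\right) \left(\left(2 - 20\right) + 6^{2} \left(1 + 6^{2}\right)\right) = 667 \left(-18 + 36 \left(1 + 36\right)\right) = 667 \left(-18 + 36 \cdot 37\right) = 667 \left(-18 + 1332\right) = 667 \cdot 1314 = 876438$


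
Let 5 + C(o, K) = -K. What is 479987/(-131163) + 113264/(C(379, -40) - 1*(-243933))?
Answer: -6390338899/1999973424 ≈ -3.1952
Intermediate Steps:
C(o, K) = -5 - K
479987/(-131163) + 113264/(C(379, -40) - 1*(-243933)) = 479987/(-131163) + 113264/((-5 - 1*(-40)) - 1*(-243933)) = 479987*(-1/131163) + 113264/((-5 + 40) + 243933) = -479987/131163 + 113264/(35 + 243933) = -479987/131163 + 113264/243968 = -479987/131163 + 113264*(1/243968) = -479987/131163 + 7079/15248 = -6390338899/1999973424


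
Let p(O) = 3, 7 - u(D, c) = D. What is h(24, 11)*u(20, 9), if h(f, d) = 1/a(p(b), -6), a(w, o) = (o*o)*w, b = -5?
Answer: -13/108 ≈ -0.12037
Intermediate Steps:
u(D, c) = 7 - D
a(w, o) = w*o² (a(w, o) = o²*w = w*o²)
h(f, d) = 1/108 (h(f, d) = 1/(3*(-6)²) = 1/(3*36) = 1/108)
h(24, 11)*u(20, 9) = (7 - 1*20)/108 = (7 - 20)/108 = (1/108)*(-13) = -13/108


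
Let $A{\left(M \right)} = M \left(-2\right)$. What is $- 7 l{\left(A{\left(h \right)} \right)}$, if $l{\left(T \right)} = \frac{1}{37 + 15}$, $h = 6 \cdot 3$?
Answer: $- \frac{7}{52} \approx -0.13462$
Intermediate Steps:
$h = 18$
$A{\left(M \right)} = - 2 M$
$l{\left(T \right)} = \frac{1}{52}$
$- 7 l{\left(A{\left(h \right)} \right)} = \left(-7\right) \frac{1}{52} = - \frac{7}{52}$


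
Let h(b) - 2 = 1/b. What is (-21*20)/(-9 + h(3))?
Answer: 63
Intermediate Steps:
h(b) = 2 + 1/b
(-21*20)/(-9 + h(3)) = (-21*20)/(-9 + (2 + 1/3)) = -420/(-9 + (2 + ⅓)) = -420/(-9 + 7/3) = -420/(-20/3) = -420*(-3/20) = 63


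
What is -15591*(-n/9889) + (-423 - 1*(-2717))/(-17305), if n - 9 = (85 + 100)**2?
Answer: 9236387712304/171129145 ≈ 53973.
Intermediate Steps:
n = 34234 (n = 9 + (85 + 100)**2 = 9 + 185**2 = 9 + 34225 = 34234)
-15591*(-n/9889) + (-423 - 1*(-2717))/(-17305) = -15591/((-9889/34234)) + (-423 - 1*(-2717))/(-17305) = -15591/((-9889*1/34234)) + (-423 + 2717)*(-1/17305) = -15591/(-9889/34234) + 2294*(-1/17305) = -15591*(-34234/9889) - 2294/17305 = 533742294/9889 - 2294/17305 = 9236387712304/171129145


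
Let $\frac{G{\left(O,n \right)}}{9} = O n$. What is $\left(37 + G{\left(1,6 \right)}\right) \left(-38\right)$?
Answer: $-3458$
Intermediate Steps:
$G{\left(O,n \right)} = 9 O n$
$\left(37 + G{\left(1,6 \right)}\right) \left(-38\right) = \left(37 + 9 \cdot 1 \cdot 6\right) \left(-38\right) = \left(37 + 54\right) \left(-38\right) = 91 \left(-38\right) = -3458$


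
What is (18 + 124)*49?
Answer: 6958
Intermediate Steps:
(18 + 124)*49 = 142*49 = 6958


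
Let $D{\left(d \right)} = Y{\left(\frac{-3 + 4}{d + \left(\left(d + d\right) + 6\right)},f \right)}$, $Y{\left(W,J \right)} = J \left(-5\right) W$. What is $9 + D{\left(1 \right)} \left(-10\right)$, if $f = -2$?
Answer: $- \frac{19}{9} \approx -2.1111$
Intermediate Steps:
$Y{\left(W,J \right)} = - 5 J W$
$D{\left(d \right)} = \frac{10}{6 + 3 d}$ ($D{\left(d \right)} = \left(-5\right) \left(-2\right) \frac{-3 + 4}{d + \left(\left(d + d\right) + 6\right)} = \left(-5\right) \left(-2\right) 1 \frac{1}{d + \left(2 d + 6\right)} = \left(-5\right) \left(-2\right) 1 \frac{1}{d + \left(6 + 2 d\right)} = \left(-5\right) \left(-2\right) 1 \frac{1}{6 + 3 d} = \left(-5\right) \left(-2\right) \frac{1}{6 + 3 d} = \frac{10}{6 + 3 d}$)
$9 + D{\left(1 \right)} \left(-10\right) = 9 + \frac{10}{3 \left(2 + 1\right)} \left(-10\right) = 9 + \frac{10}{3 \cdot 3} \left(-10\right) = 9 + \frac{10}{3} \cdot \frac{1}{3} \left(-10\right) = 9 + \frac{10}{9} \left(-10\right) = 9 - \frac{100}{9} = - \frac{19}{9}$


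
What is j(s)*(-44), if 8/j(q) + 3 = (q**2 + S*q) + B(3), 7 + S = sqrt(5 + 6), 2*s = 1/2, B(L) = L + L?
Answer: -118272/265 + 22528*sqrt(11)/265 ≈ -164.36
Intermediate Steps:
B(L) = 2*L
s = 1/4 (s = (1/2)/2 = (1/2)*(1/2) = 1/4 ≈ 0.25000)
S = -7 + sqrt(11) (S = -7 + sqrt(5 + 6) = -7 + sqrt(11) ≈ -3.6834)
j(q) = 8/(3 + q**2 + q*(-7 + sqrt(11))) (j(q) = 8/(-3 + ((q**2 + (-7 + sqrt(11))*q) + 2*3)) = 8/(-3 + ((q**2 + q*(-7 + sqrt(11))) + 6)) = 8/(-3 + (6 + q**2 + q*(-7 + sqrt(11)))) = 8/(3 + q**2 + q*(-7 + sqrt(11))))
j(s)*(-44) = (8/(3 + (1/4)**2 - 1*1/4*(7 - sqrt(11))))*(-44) = (8/(3 + 1/16 + (-7/4 + sqrt(11)/4)))*(-44) = (8/(21/16 + sqrt(11)/4))*(-44) = -352/(21/16 + sqrt(11)/4)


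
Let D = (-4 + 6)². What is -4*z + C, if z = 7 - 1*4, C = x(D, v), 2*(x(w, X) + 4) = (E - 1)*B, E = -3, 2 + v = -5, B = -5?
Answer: -6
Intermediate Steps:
v = -7 (v = -2 - 5 = -7)
D = 4 (D = 2² = 4)
x(w, X) = 6 (x(w, X) = -4 + ((-3 - 1)*(-5))/2 = -4 + (-4*(-5))/2 = -4 + (½)*20 = -4 + 10 = 6)
C = 6
z = 3 (z = 7 - 4 = 3)
-4*z + C = -4*3 + 6 = -12 + 6 = -6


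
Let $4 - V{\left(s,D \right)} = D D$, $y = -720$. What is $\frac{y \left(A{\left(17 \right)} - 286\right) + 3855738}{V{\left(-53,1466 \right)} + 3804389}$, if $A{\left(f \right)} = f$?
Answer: $\frac{4049418}{1655237} \approx 2.4464$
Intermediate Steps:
$V{\left(s,D \right)} = 4 - D^{2}$ ($V{\left(s,D \right)} = 4 - D D = 4 - D^{2}$)
$\frac{y \left(A{\left(17 \right)} - 286\right) + 3855738}{V{\left(-53,1466 \right)} + 3804389} = \frac{- 720 \left(17 - 286\right) + 3855738}{\left(4 - 1466^{2}\right) + 3804389} = \frac{\left(-720\right) \left(-269\right) + 3855738}{\left(4 - 2149156\right) + 3804389} = \frac{193680 + 3855738}{\left(4 - 2149156\right) + 3804389} = \frac{4049418}{-2149152 + 3804389} = \frac{4049418}{1655237}$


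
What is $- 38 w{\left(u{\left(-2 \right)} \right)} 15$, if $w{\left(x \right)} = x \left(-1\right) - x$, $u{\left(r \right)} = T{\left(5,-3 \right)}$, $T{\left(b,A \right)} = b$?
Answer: $5700$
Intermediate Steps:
$u{\left(r \right)} = 5$
$w{\left(x \right)} = - 2 x$ ($w{\left(x \right)} = - x - x = - 2 x$)
$- 38 w{\left(u{\left(-2 \right)} \right)} 15 = - 38 \left(\left(-2\right) 5\right) 15 = \left(-38\right) \left(-10\right) 15 = 380 \cdot 15 = 5700$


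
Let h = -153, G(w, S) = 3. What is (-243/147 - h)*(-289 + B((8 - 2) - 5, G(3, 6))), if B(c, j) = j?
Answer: -2120976/49 ≈ -43285.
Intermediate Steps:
(-243/147 - h)*(-289 + B((8 - 2) - 5, G(3, 6))) = (-243/147 - 1*(-153))*(-289 + 3) = (-243*1/147 + 153)*(-286) = (-81/49 + 153)*(-286) = (7416/49)*(-286) = -2120976/49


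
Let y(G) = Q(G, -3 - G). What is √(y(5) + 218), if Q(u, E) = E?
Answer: √210 ≈ 14.491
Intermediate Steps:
y(G) = -3 - G
√(y(5) + 218) = √((-3 - 1*5) + 218) = √((-3 - 5) + 218) = √(-8 + 218) = √210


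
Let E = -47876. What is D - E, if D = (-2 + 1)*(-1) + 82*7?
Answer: 48451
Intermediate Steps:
D = 575 (D = -1*(-1) + 574 = 1 + 574 = 575)
D - E = 575 - 1*(-47876) = 575 + 47876 = 48451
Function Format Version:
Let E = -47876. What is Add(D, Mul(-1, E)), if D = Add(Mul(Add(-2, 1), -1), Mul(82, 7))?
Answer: 48451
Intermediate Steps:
D = 575 (D = Add(Mul(-1, -1), 574) = Add(1, 574) = 575)
Add(D, Mul(-1, E)) = Add(575, Mul(-1, -47876)) = Add(575, 47876) = 48451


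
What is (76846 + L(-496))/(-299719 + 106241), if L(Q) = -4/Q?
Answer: -9528905/23991272 ≈ -0.39718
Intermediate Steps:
(76846 + L(-496))/(-299719 + 106241) = (76846 - 4/(-496))/(-299719 + 106241) = (76846 - 4*(-1/496))/(-193478) = (76846 + 1/124)*(-1/193478) = (9528905/124)*(-1/193478) = -9528905/23991272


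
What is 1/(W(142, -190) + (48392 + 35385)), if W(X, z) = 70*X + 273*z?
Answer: 1/41847 ≈ 2.3897e-5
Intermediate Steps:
1/(W(142, -190) + (48392 + 35385)) = 1/((70*142 + 273*(-190)) + (48392 + 35385)) = 1/((9940 - 51870) + 83777) = 1/(-41930 + 83777) = 1/41847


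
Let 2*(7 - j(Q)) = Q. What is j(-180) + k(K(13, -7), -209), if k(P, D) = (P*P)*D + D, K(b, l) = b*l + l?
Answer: -2007348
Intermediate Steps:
K(b, l) = l + b*l
k(P, D) = D + D*P² (k(P, D) = P²*D + D = D*P² + D = D + D*P²)
j(Q) = 7 - Q/2
j(-180) + k(K(13, -7), -209) = (7 - ½*(-180)) - 209*(1 + (-7*(1 + 13))²) = (7 + 90) - 209*(1 + (-7*14)²) = 97 - 209*(1 + (-98)²) = 97 - 209*(1 + 9604) = 97 - 209*9605 = 97 - 2007445 = -2007348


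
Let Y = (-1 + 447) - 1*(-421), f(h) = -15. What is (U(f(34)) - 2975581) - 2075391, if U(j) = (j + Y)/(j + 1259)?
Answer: -1570852079/311 ≈ -5.0510e+6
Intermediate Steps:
Y = 867 (Y = 446 + 421 = 867)
U(j) = (867 + j)/(1259 + j) (U(j) = (j + 867)/(j + 1259) = (867 + j)/(1259 + j))
(U(f(34)) - 2975581) - 2075391 = ((867 - 15)/(1259 - 15) - 2975581) - 2075391 = (852/1244 - 2975581) - 2075391 = ((1/1244)*852 - 2975581) - 2075391 = (213/311 - 2975581) - 2075391 = -925405478/311 - 2075391 = -1570852079/311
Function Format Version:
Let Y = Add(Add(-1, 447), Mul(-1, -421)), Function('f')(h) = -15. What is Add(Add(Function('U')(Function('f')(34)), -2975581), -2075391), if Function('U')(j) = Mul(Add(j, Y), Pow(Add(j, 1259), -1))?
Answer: Rational(-1570852079, 311) ≈ -5.0510e+6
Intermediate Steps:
Y = 867 (Y = Add(446, 421) = 867)
Function('U')(j) = Mul(Pow(Add(1259, j), -1), Add(867, j)) (Function('U')(j) = Mul(Add(j, 867), Pow(Add(j, 1259), -1)) = Mul(Add(867, j), Pow(Add(1259, j), -1)) = Mul(Pow(Add(1259, j), -1), Add(867, j)))
Add(Add(Function('U')(Function('f')(34)), -2975581), -2075391) = Add(Add(Mul(Pow(Add(1259, -15), -1), Add(867, -15)), -2975581), -2075391) = Add(Add(Mul(Pow(1244, -1), 852), -2975581), -2075391) = Add(Add(Mul(Rational(1, 1244), 852), -2975581), -2075391) = Add(Add(Rational(213, 311), -2975581), -2075391) = Add(Rational(-925405478, 311), -2075391) = Rational(-1570852079, 311)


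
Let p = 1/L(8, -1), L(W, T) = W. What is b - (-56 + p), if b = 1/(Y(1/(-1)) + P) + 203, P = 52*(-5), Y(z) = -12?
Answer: 70413/272 ≈ 258.87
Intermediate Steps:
P = -260
p = 1/8 ≈ 0.12500
b = 55215/272 (b = 1/(-12 - 260) + 203 = 1/(-272) + 203 = -1/272 + 203 = 55215/272 ≈ 203.00)
b - (-56 + p) = 55215/272 - (-56 + 1/8) = 55215/272 - 1*(-447/8) = 55215/272 + 447/8 = 70413/272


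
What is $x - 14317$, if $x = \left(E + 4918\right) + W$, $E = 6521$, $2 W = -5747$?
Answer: $- \frac{11503}{2} \approx -5751.5$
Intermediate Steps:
$W = - \frac{5747}{2}$ ($W = \frac{1}{2} \left(-5747\right) = - \frac{5747}{2} \approx -2873.5$)
$x = \frac{17131}{2}$ ($x = \left(6521 + 4918\right) - \frac{5747}{2} = 11439 - \frac{5747}{2} = \frac{17131}{2} \approx 8565.5$)
$x - 14317 = \frac{17131}{2} - 14317 = - \frac{11503}{2}$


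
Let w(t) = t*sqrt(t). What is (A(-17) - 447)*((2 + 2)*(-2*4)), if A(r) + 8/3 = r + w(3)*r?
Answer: 44800/3 + 1632*sqrt(3) ≈ 17760.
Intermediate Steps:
w(t) = t**(3/2)
A(r) = -8/3 + r + 3*r*sqrt(3) (A(r) = -8/3 + (r + 3**(3/2)*r) = -8/3 + (r + (3*sqrt(3))*r) = -8/3 + (r + 3*r*sqrt(3)) = -8/3 + r + 3*r*sqrt(3))
(A(-17) - 447)*((2 + 2)*(-2*4)) = ((-8/3 - 17 + 3*(-17)*sqrt(3)) - 447)*((2 + 2)*(-2*4)) = ((-8/3 - 17 - 51*sqrt(3)) - 447)*(4*(-8)) = ((-59/3 - 51*sqrt(3)) - 447)*(-32) = (-1400/3 - 51*sqrt(3))*(-32) = 44800/3 + 1632*sqrt(3)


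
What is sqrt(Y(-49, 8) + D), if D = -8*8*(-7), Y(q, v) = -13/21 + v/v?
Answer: 2*sqrt(49434)/21 ≈ 21.175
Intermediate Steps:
Y(q, v) = 8/21 (Y(q, v) = -13*1/21 + 1 = -13/21 + 1 = 8/21)
D = 448 (D = -64*(-7) = 448)
sqrt(Y(-49, 8) + D) = sqrt(8/21 + 448) = sqrt(9416/21) = 2*sqrt(49434)/21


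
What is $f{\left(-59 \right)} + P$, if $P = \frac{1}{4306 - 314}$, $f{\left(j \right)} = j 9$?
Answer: $- \frac{2119751}{3992} \approx -531.0$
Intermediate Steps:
$f{\left(j \right)} = 9 j$
$P = \frac{1}{3992} \approx 0.0002505$
$f{\left(-59 \right)} + P = 9 \left(-59\right) + \frac{1}{3992} = -531 + \frac{1}{3992} = - \frac{2119751}{3992}$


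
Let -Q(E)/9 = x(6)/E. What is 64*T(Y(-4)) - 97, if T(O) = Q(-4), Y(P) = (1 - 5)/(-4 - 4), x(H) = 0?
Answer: -97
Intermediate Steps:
Y(P) = ½ (Y(P) = -4/(-8) = -4*(-⅛) = ½)
Q(E) = 0 (Q(E) = -0/E = -9*0 = 0)
T(O) = 0
64*T(Y(-4)) - 97 = 64*0 - 97 = 0 - 97 = -97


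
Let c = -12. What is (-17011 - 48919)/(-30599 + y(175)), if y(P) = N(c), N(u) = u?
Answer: 65930/30611 ≈ 2.1538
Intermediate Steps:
y(P) = -12
(-17011 - 48919)/(-30599 + y(175)) = (-17011 - 48919)/(-30599 - 12) = -65930/(-30611) = -65930*(-1/30611) = 65930/30611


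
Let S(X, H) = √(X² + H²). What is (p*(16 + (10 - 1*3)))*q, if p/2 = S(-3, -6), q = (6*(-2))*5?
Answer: -8280*√5 ≈ -18515.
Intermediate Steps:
q = -60 (q = -12*5 = -60)
S(X, H) = √(H² + X²)
p = 6*√5 (p = 2*√((-6)² + (-3)²) = 2*√(36 + 9) = 2*√45 = 2*(3*√5) = 6*√5 ≈ 13.416)
(p*(16 + (10 - 1*3)))*q = ((6*√5)*(16 + (10 - 1*3)))*(-60) = ((6*√5)*(16 + (10 - 3)))*(-60) = ((6*√5)*(16 + 7))*(-60) = ((6*√5)*23)*(-60) = (138*√5)*(-60) = -8280*√5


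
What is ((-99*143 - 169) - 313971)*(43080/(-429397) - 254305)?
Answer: 35849325630728005/429397 ≈ 8.3488e+10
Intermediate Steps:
((-99*143 - 169) - 313971)*(43080/(-429397) - 254305) = ((-14157 - 169) - 313971)*(43080*(-1/429397) - 254305) = (-14326 - 313971)*(-43080/429397 - 254305) = -328297*(-109197847165/429397) = 35849325630728005/429397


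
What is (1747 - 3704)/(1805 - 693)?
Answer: -1957/1112 ≈ -1.7599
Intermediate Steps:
(1747 - 3704)/(1805 - 693) = -1957/1112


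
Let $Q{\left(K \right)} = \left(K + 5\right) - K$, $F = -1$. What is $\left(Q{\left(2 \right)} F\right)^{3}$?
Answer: $-125$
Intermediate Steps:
$Q{\left(K \right)} = 5$ ($Q{\left(K \right)} = \left(5 + K\right) - K = 5$)
$\left(Q{\left(2 \right)} F\right)^{3} = \left(5 \left(-1\right)\right)^{3} = \left(-5\right)^{3} = -125$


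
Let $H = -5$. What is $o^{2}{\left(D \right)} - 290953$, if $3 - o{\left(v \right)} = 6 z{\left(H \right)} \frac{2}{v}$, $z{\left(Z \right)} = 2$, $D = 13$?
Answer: $- \frac{49170832}{169} \approx -2.9095 \cdot 10^{5}$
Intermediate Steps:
$o{\left(v \right)} = 3 - \frac{24}{v}$ ($o{\left(v \right)} = 3 - 6 \cdot 2 \frac{2}{v} = 3 - 12 \frac{2}{v} = 3 - \frac{24}{v}$)
$o^{2}{\left(D \right)} - 290953 = \left(3 - \frac{24}{13}\right)^{2} - 290953 = \left(\frac{15}{13}\right)^{2} - 290953 = \frac{225}{169} - 290953 = - \frac{49170832}{169}$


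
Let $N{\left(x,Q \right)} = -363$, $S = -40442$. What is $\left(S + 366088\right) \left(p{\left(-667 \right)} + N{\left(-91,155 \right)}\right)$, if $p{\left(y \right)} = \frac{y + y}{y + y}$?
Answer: $-117883852$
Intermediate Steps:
$p{\left(y \right)} = 1$ ($p{\left(y \right)} = \frac{2 y}{2 y} = 2 y \frac{1}{2 y} = 1$)
$\left(S + 366088\right) \left(p{\left(-667 \right)} + N{\left(-91,155 \right)}\right) = \left(-40442 + 366088\right) \left(1 - 363\right) = 325646 \left(-362\right) = -117883852$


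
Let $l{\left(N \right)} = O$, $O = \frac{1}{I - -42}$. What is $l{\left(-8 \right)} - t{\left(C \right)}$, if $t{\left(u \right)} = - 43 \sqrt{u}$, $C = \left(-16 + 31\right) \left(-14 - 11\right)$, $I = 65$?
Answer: $\frac{1}{107} + 215 i \sqrt{15} \approx 0.0093458 + 832.69 i$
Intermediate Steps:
$C = -375$ ($C = 15 \left(-25\right) = -375$)
$O = \frac{1}{107}$ ($O = \frac{1}{65 - -42} = \frac{1}{65 + 42} = \frac{1}{107} \approx 0.0093458$)
$l{\left(N \right)} = \frac{1}{107}$
$l{\left(-8 \right)} - t{\left(C \right)} = \frac{1}{107} - - 43 \sqrt{-375} = \frac{1}{107} - - 43 \cdot 5 i \sqrt{15} = \frac{1}{107} - - 215 i \sqrt{15} = \frac{1}{107} + 215 i \sqrt{15}$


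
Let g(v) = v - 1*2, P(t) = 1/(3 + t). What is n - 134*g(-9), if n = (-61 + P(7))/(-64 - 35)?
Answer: 486623/330 ≈ 1474.6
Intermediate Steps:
g(v) = -2 + v (g(v) = v - 2 = -2 + v)
n = 203/330 (n = (-61 + 1/(3 + 7))/(-64 - 35) = (-61 + 1/10)/(-99) = (-61 + ⅒)*(-1/99) = -609/10*(-1/99) = 203/330 ≈ 0.61515)
n - 134*g(-9) = 203/330 - 134*(-2 - 9) = 203/330 - 134*(-11) = 203/330 + 1474 = 486623/330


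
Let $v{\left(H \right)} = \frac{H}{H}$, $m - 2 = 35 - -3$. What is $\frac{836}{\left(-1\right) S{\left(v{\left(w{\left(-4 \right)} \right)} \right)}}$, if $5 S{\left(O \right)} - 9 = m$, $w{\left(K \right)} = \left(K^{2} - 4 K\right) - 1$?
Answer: $- \frac{4180}{49} \approx -85.306$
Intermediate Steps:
$w{\left(K \right)} = -1 + K^{2} - 4 K$
$m = 40$ ($m = 2 + \left(35 - -3\right) = 2 + \left(35 + 3\right) = 2 + 38 = 40$)
$v{\left(H \right)} = 1$
$S{\left(O \right)} = \frac{49}{5}$ ($S{\left(O \right)} = \frac{9}{5} + \frac{1}{5} \cdot 40 = \frac{9}{5} + 8 = \frac{49}{5}$)
$\frac{836}{\left(-1\right) S{\left(v{\left(w{\left(-4 \right)} \right)} \right)}} = \frac{836}{\left(-1\right) \frac{49}{5}} = \frac{836}{- \frac{49}{5}} = 836 \left(- \frac{5}{49}\right) = - \frac{4180}{49}$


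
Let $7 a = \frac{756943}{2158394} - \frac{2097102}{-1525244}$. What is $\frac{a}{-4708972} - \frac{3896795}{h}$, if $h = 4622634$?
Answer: $- \frac{943895185058523761159000}{1119710352718058362958277} \approx -0.84298$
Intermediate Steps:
$a = \frac{101444556130}{411509687267}$ ($a = \frac{\frac{756943}{2158394} - \frac{2097102}{-1525244}}{7} = \frac{756943 \cdot \frac{1}{2158394} - - \frac{149793}{108946}}{7} = \frac{\frac{756943}{2158394} + \frac{149793}{108946}}{7} = \frac{1}{7} \cdot \frac{101444556130}{58787098181} = \frac{101444556130}{411509687267} \approx 0.24652$)
$\frac{a}{-4708972} - \frac{3896795}{h} = \frac{101444556130}{411509687267 \left(-4708972\right)} - \frac{3896795}{4622634} = \frac{101444556130}{411509687267} \left(- \frac{1}{4708972}\right) - \frac{3896795}{4622634} = - \frac{50722278065}{968893797534529762} - \frac{3896795}{4622634} = - \frac{943895185058523761159000}{1119710352718058362958277}$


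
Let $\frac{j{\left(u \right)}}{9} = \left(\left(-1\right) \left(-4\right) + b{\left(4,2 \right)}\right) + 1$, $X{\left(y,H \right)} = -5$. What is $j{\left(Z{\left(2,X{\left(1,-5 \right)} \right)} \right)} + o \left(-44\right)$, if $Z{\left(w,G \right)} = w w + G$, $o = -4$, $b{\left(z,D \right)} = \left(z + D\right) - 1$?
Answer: $266$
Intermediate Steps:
$b{\left(z,D \right)} = -1 + D + z$ ($b{\left(z,D \right)} = \left(D + z\right) - 1 = -1 + D + z$)
$Z{\left(w,G \right)} = G + w^{2}$ ($Z{\left(w,G \right)} = w^{2} + G = G + w^{2}$)
$j{\left(u \right)} = 90$ ($j{\left(u \right)} = 9 \left(\left(\left(-1\right) \left(-4\right) + \left(-1 + 2 + 4\right)\right) + 1\right) = 9 \left(\left(4 + 5\right) + 1\right) = 9 \left(9 + 1\right) = 9 \cdot 10 = 90$)
$j{\left(Z{\left(2,X{\left(1,-5 \right)} \right)} \right)} + o \left(-44\right) = 90 - -176 = 90 + 176 = 266$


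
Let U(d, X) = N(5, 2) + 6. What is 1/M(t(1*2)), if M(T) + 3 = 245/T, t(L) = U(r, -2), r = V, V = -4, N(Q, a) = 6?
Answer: 12/209 ≈ 0.057416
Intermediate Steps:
r = -4
U(d, X) = 12 (U(d, X) = 6 + 6 = 12)
t(L) = 12
M(T) = -3 + 245/T
1/M(t(1*2)) = 1/(-3 + 245/12) = 1/(209/12) = 12/209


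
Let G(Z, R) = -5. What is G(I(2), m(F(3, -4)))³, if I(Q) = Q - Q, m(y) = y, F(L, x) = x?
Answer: -125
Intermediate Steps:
I(Q) = 0
G(I(2), m(F(3, -4)))³ = (-5)³ = -125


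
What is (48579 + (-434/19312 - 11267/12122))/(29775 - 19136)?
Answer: 149633212629/32770928696 ≈ 4.5660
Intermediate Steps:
(48579 + (-434/19312 - 11267/12122))/(29775 - 19136) = (48579 + (-434*1/19312 - 11267*1/12122))/10639 = (48579 + (-217/9656 - 593/638))*(1/10639) = (48579 - 2932227/3080264)*(1/10639) = (149633212629/3080264)*(1/10639) = 149633212629/32770928696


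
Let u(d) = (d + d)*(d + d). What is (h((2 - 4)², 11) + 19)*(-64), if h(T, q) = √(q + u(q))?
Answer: -1216 - 192*√55 ≈ -2639.9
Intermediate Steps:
u(d) = 4*d² (u(d) = (2*d)*(2*d) = 4*d²)
h(T, q) = √(q + 4*q²)
(h((2 - 4)², 11) + 19)*(-64) = (√(11*(1 + 4*11)) + 19)*(-64) = (√(11*(1 + 44)) + 19)*(-64) = (√(11*45) + 19)*(-64) = (√495 + 19)*(-64) = (3*√55 + 19)*(-64) = (19 + 3*√55)*(-64) = -1216 - 192*√55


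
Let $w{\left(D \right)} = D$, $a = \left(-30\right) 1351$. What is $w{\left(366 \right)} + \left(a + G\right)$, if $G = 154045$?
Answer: $113881$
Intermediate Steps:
$a = -40530$
$w{\left(366 \right)} + \left(a + G\right) = 366 + \left(-40530 + 154045\right) = 366 + 113515 = 113881$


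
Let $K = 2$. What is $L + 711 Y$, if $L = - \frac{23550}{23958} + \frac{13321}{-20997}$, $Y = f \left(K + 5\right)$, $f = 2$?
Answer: $\frac{278139306352}{27947007} \approx 9952.4$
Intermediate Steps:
$Y = 14$ ($Y = 2 \left(2 + 5\right) = 2 \cdot 7 = 14$)
$L = - \frac{45201326}{27947007}$ ($L = \left(-23550\right) \frac{1}{23958} + 13321 \left(- \frac{1}{20997}\right) = - \frac{3925}{3993} - \frac{13321}{20997} = - \frac{45201326}{27947007} \approx -1.6174$)
$L + 711 Y = - \frac{45201326}{27947007} + 711 \cdot 14 = - \frac{45201326}{27947007} + 9954 = \frac{278139306352}{27947007}$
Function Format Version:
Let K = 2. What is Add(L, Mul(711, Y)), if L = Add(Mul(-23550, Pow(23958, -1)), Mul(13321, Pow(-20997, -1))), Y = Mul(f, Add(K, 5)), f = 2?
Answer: Rational(278139306352, 27947007) ≈ 9952.4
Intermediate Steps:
Y = 14 (Y = Mul(2, Add(2, 5)) = Mul(2, 7) = 14)
L = Rational(-45201326, 27947007) (L = Add(Mul(-23550, Rational(1, 23958)), Mul(13321, Rational(-1, 20997))) = Add(Rational(-3925, 3993), Rational(-13321, 20997)) = Rational(-45201326, 27947007) ≈ -1.6174)
Add(L, Mul(711, Y)) = Add(Rational(-45201326, 27947007), Mul(711, 14)) = Add(Rational(-45201326, 27947007), 9954) = Rational(278139306352, 27947007)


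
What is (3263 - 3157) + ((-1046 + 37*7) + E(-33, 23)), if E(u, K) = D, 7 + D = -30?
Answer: -718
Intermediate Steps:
D = -37 (D = -7 - 30 = -37)
E(u, K) = -37
(3263 - 3157) + ((-1046 + 37*7) + E(-33, 23)) = (3263 - 3157) + ((-1046 + 37*7) - 37) = 106 + ((-1046 + 259) - 37) = 106 + (-787 - 37) = 106 - 824 = -718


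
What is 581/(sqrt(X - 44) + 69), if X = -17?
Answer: 40089/4822 - 581*I*sqrt(61)/4822 ≈ 8.3138 - 0.94105*I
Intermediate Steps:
581/(sqrt(X - 44) + 69) = 581/(sqrt(-17 - 44) + 69) = 581/(sqrt(-61) + 69) = 581/(I*sqrt(61) + 69) = 581/(69 + I*sqrt(61))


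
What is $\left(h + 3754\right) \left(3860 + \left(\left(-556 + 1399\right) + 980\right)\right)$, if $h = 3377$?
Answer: $40525473$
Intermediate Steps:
$\left(h + 3754\right) \left(3860 + \left(\left(-556 + 1399\right) + 980\right)\right) = \left(3377 + 3754\right) \left(3860 + \left(\left(-556 + 1399\right) + 980\right)\right) = 7131 \left(3860 + \left(843 + 980\right)\right) = 7131 \left(3860 + 1823\right) = 7131 \cdot 5683 = 40525473$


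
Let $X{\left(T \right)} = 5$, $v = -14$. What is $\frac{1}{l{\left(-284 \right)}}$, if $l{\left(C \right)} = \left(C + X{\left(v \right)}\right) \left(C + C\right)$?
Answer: $\frac{1}{158472} \approx 6.3103 \cdot 10^{-6}$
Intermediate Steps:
$l{\left(C \right)} = 2 C \left(5 + C\right)$ ($l{\left(C \right)} = \left(C + 5\right) \left(C + C\right) = \left(5 + C\right) 2 C = 2 C \left(5 + C\right)$)
$\frac{1}{l{\left(-284 \right)}} = \frac{1}{2 \left(-284\right) \left(5 - 284\right)} = \frac{1}{2 \left(-284\right) \left(-279\right)} = \frac{1}{158472}$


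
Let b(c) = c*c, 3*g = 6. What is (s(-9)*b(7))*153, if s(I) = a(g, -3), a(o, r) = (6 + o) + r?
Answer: 37485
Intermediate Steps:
g = 2 (g = (⅓)*6 = 2)
a(o, r) = 6 + o + r
b(c) = c²
s(I) = 5 (s(I) = 6 + 2 - 3 = 5)
(s(-9)*b(7))*153 = (5*7²)*153 = (5*49)*153 = 245*153 = 37485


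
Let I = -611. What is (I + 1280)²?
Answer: 447561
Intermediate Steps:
(I + 1280)² = (-611 + 1280)² = 669² = 447561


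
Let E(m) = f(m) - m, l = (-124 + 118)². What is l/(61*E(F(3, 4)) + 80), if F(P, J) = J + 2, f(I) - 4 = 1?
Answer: 36/19 ≈ 1.8947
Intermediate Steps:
f(I) = 5 (f(I) = 4 + 1 = 5)
F(P, J) = 2 + J
l = 36 (l = (-6)² = 36)
E(m) = 5 - m
l/(61*E(F(3, 4)) + 80) = 36/(61*(5 - (2 + 4)) + 80) = 36/(61*(5 - 1*6) + 80) = 36/(61*(5 - 6) + 80) = 36/(61*(-1) + 80) = 36/(-61 + 80) = 36/19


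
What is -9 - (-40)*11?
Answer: 431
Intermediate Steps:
-9 - (-40)*11 = -9 - 10*(-44) = -9 + 440 = 431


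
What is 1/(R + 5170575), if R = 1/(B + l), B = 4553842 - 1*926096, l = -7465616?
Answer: 3837870/19843994675249 ≈ 1.9340e-7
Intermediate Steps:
B = 3627746 (B = 4553842 - 926096 = 3627746)
R = -1/3837870 (R = 1/(3627746 - 7465616) = 1/(-3837870) = -1/3837870 ≈ -2.6056e-7)
1/(R + 5170575) = 1/(-1/3837870 + 5170575) = 1/(19843994675249/3837870) = 3837870/19843994675249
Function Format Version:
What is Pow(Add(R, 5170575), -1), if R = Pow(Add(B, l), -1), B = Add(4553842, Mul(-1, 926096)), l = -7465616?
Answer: Rational(3837870, 19843994675249) ≈ 1.9340e-7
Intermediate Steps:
B = 3627746 (B = Add(4553842, -926096) = 3627746)
R = Rational(-1, 3837870) (R = Pow(Add(3627746, -7465616), -1) = Pow(-3837870, -1) = Rational(-1, 3837870) ≈ -2.6056e-7)
Pow(Add(R, 5170575), -1) = Pow(Add(Rational(-1, 3837870), 5170575), -1) = Pow(Rational(19843994675249, 3837870), -1) = Rational(3837870, 19843994675249)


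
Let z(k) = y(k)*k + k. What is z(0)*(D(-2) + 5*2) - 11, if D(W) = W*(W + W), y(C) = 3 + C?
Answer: -11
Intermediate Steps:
D(W) = 2*W² (D(W) = W*(2*W) = 2*W²)
z(k) = k + k*(3 + k) (z(k) = (3 + k)*k + k = k*(3 + k) + k = k + k*(3 + k))
z(0)*(D(-2) + 5*2) - 11 = (0*(4 + 0))*(2*(-2)² + 5*2) - 11 = (0*4)*(2*4 + 10) - 11 = 0*(8 + 10) - 11 = 0*18 - 11 = 0 - 11 = -11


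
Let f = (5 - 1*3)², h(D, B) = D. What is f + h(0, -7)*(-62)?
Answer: 4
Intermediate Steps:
f = 4 (f = (5 - 3)² = 2² = 4)
f + h(0, -7)*(-62) = 4 + 0*(-62) = 4 + 0 = 4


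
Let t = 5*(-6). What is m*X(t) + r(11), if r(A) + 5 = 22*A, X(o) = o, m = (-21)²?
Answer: -12993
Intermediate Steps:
m = 441
t = -30
r(A) = -5 + 22*A
m*X(t) + r(11) = 441*(-30) + (-5 + 22*11) = -13230 + (-5 + 242) = -13230 + 237 = -12993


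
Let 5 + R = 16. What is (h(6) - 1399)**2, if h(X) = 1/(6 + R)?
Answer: 565583524/289 ≈ 1.9570e+6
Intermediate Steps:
R = 11 (R = -5 + 16 = 11)
h(X) = 1/17 (h(X) = 1/(6 + 11) = 1/17)
(h(6) - 1399)**2 = (1/17 - 1399)**2 = (-23782/17)**2 = 565583524/289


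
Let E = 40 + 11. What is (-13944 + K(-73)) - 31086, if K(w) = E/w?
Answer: -3287241/73 ≈ -45031.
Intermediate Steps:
E = 51
K(w) = 51/w
(-13944 + K(-73)) - 31086 = (-13944 + 51/(-73)) - 31086 = (-13944 + 51*(-1/73)) - 31086 = (-13944 - 51/73) - 31086 = -1017963/73 - 31086 = -3287241/73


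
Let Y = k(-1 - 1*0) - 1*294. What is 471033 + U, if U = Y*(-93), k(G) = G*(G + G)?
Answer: 498189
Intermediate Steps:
k(G) = 2*G**2 (k(G) = G*(2*G) = 2*G**2)
Y = -292 (Y = 2*(-1 - 1*0)**2 - 1*294 = 2*(-1 + 0)**2 - 294 = 2*(-1)**2 - 294 = 2*1 - 294 = 2 - 294 = -292)
U = 27156 (U = -292*(-93) = 27156)
471033 + U = 471033 + 27156 = 498189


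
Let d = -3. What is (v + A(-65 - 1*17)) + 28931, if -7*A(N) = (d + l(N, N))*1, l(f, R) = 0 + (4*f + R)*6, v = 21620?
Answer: 356320/7 ≈ 50903.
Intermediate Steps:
l(f, R) = 6*R + 24*f (l(f, R) = 0 + (R + 4*f)*6 = 0 + (6*R + 24*f) = 6*R + 24*f)
A(N) = 3/7 - 30*N/7 (A(N) = -(-3 + (6*N + 24*N))/7 = -(-3 + 30*N)/7 = 3/7 - 30*N/7)
(v + A(-65 - 1*17)) + 28931 = (21620 + (3/7 - 30*(-65 - 1*17)/7)) + 28931 = (21620 + (3/7 - 30*(-65 - 17)/7)) + 28931 = (21620 + (3/7 - 30/7*(-82))) + 28931 = (21620 + (3/7 + 2460/7)) + 28931 = (21620 + 2463/7) + 28931 = 153803/7 + 28931 = 356320/7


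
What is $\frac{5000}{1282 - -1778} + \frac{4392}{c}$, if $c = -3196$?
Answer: $\frac{1868}{7191} \approx 0.25977$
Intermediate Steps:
$\frac{5000}{1282 - -1778} + \frac{4392}{c} = \frac{5000}{1282 - -1778} + \frac{4392}{-3196} = \frac{5000}{1282 + 1778} + 4392 \left(- \frac{1}{3196}\right) = \frac{5000}{3060} - \frac{1098}{799} = 5000 \cdot \frac{1}{3060} - \frac{1098}{799} = \frac{250}{153} - \frac{1098}{799} = \frac{1868}{7191}$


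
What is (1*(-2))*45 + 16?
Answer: -74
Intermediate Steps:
(1*(-2))*45 + 16 = -2*45 + 16 = -90 + 16 = -74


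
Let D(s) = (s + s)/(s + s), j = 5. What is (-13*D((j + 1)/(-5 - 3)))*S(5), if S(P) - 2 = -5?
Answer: 39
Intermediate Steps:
S(P) = -3 (S(P) = 2 - 5 = -3)
D(s) = 1 (D(s) = (2*s)/((2*s)) = (2*s)*(1/(2*s)) = 1)
(-13*D((j + 1)/(-5 - 3)))*S(5) = -13*1*(-3) = -13*(-3) = 39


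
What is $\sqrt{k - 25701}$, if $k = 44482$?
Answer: $\sqrt{18781} \approx 137.04$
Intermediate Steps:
$\sqrt{k - 25701} = \sqrt{44482 - 25701} = \sqrt{18781}$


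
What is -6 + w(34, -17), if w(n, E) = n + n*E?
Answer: -550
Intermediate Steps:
w(n, E) = n + E*n
-6 + w(34, -17) = -6 + 34*(1 - 17) = -6 + 34*(-16) = -6 - 544 = -550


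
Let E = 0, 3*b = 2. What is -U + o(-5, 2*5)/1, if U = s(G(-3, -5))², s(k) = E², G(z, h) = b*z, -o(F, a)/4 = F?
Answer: 20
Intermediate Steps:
b = ⅔ (b = (⅓)*2 = ⅔ ≈ 0.66667)
o(F, a) = -4*F
G(z, h) = 2*z/3
s(k) = 0 (s(k) = 0² = 0)
U = 0 (U = 0² = 0)
-U + o(-5, 2*5)/1 = -1*0 - 4*(-5)/1 = 0 + 20*1 = 0 + 20 = 20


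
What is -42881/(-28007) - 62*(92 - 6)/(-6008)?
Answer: 101740593/42066514 ≈ 2.4186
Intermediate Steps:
-42881/(-28007) - 62*(92 - 6)/(-6008) = -42881*(-1/28007) - 62*86*(-1/6008) = 42881/28007 - 5332*(-1/6008) = 42881/28007 + 1333/1502 = 101740593/42066514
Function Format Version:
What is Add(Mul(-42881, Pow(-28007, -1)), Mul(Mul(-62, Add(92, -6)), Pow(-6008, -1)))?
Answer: Rational(101740593, 42066514) ≈ 2.4186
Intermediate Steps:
Add(Mul(-42881, Pow(-28007, -1)), Mul(Mul(-62, Add(92, -6)), Pow(-6008, -1))) = Add(Mul(-42881, Rational(-1, 28007)), Mul(Mul(-62, 86), Rational(-1, 6008))) = Add(Rational(42881, 28007), Mul(-5332, Rational(-1, 6008))) = Add(Rational(42881, 28007), Rational(1333, 1502)) = Rational(101740593, 42066514)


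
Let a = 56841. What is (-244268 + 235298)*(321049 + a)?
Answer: -3389673300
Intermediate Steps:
(-244268 + 235298)*(321049 + a) = (-244268 + 235298)*(321049 + 56841) = -8970*377890 = -3389673300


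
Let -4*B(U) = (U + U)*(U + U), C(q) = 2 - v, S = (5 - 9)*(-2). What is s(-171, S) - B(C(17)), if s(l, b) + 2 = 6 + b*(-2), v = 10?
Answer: 52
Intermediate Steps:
S = 8 (S = -4*(-2) = 8)
s(l, b) = 4 - 2*b (s(l, b) = -2 + (6 + b*(-2)) = -2 + (6 - 2*b) = 4 - 2*b)
C(q) = -8 (C(q) = 2 - 1*10 = 2 - 10 = -8)
B(U) = -U² (B(U) = -(U + U)*(U + U)/4 = -2*U*2*U/4 = -U²)
s(-171, S) - B(C(17)) = (4 - 2*8) - (-1)*(-8)² = (4 - 16) - (-1)*64 = -12 - 1*(-64) = -12 + 64 = 52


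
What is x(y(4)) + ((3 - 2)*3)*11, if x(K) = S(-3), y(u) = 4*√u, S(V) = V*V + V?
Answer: 39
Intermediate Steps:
S(V) = V + V² (S(V) = V² + V = V + V²)
x(K) = 6 (x(K) = -3*(1 - 3) = -3*(-2) = 6)
x(y(4)) + ((3 - 2)*3)*11 = 6 + ((3 - 2)*3)*11 = 6 + (1*3)*11 = 6 + 3*11 = 6 + 33 = 39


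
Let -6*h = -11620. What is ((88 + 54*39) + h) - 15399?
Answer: -33805/3 ≈ -11268.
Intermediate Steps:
h = 5810/3 (h = -1/6*(-11620) = 5810/3 ≈ 1936.7)
((88 + 54*39) + h) - 15399 = ((88 + 54*39) + 5810/3) - 15399 = ((88 + 2106) + 5810/3) - 15399 = (2194 + 5810/3) - 15399 = 12392/3 - 15399 = -33805/3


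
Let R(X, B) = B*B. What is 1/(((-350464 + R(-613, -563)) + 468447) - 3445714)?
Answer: -1/3010762 ≈ -3.3214e-7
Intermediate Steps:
R(X, B) = B²
1/(((-350464 + R(-613, -563)) + 468447) - 3445714) = 1/(((-350464 + (-563)²) + 468447) - 3445714) = 1/(((-350464 + 316969) + 468447) - 3445714) = 1/((-33495 + 468447) - 3445714) = 1/(434952 - 3445714) = 1/(-3010762) = -1/3010762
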